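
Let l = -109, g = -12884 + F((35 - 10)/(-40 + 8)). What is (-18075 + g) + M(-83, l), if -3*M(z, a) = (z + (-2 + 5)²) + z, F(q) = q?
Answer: -2967115/96 ≈ -30907.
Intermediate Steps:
g = -412313/32 (g = -12884 + (35 - 10)/(-40 + 8) = -12884 + 25/(-32) = -12884 + 25*(-1/32) = -12884 - 25/32 = -412313/32 ≈ -12885.)
M(z, a) = -3 - 2*z/3 (M(z, a) = -((z + (-2 + 5)²) + z)/3 = -((z + 3²) + z)/3 = -((z + 9) + z)/3 = -((9 + z) + z)/3 = -(9 + 2*z)/3 = -3 - 2*z/3)
(-18075 + g) + M(-83, l) = (-18075 - 412313/32) + (-3 - ⅔*(-83)) = -990713/32 + (-3 + 166/3) = -990713/32 + 157/3 = -2967115/96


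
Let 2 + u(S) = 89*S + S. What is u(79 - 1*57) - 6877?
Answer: -4899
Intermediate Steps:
u(S) = -2 + 90*S (u(S) = -2 + (89*S + S) = -2 + 90*S)
u(79 - 1*57) - 6877 = (-2 + 90*(79 - 1*57)) - 6877 = (-2 + 90*(79 - 57)) - 6877 = (-2 + 90*22) - 6877 = (-2 + 1980) - 6877 = 1978 - 6877 = -4899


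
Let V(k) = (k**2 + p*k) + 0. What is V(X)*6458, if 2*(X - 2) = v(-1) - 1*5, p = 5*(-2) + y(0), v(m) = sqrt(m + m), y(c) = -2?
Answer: 74267/2 - 41977*I*sqrt(2) ≈ 37134.0 - 59364.0*I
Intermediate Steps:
v(m) = sqrt(2)*sqrt(m) (v(m) = sqrt(2*m) = sqrt(2)*sqrt(m))
p = -12 (p = 5*(-2) - 2 = -10 - 2 = -12)
X = -1/2 + I*sqrt(2)/2 (X = 2 + (sqrt(2)*sqrt(-1) - 1*5)/2 = 2 + (sqrt(2)*I - 5)/2 = 2 + (I*sqrt(2) - 5)/2 = 2 + (-5 + I*sqrt(2))/2 = 2 + (-5/2 + I*sqrt(2)/2) = -1/2 + I*sqrt(2)/2 ≈ -0.5 + 0.70711*I)
V(k) = k**2 - 12*k (V(k) = (k**2 - 12*k) + 0 = k**2 - 12*k)
V(X)*6458 = ((-1/2 + I*sqrt(2)/2)*(-12 + (-1/2 + I*sqrt(2)/2)))*6458 = ((-1/2 + I*sqrt(2)/2)*(-25/2 + I*sqrt(2)/2))*6458 = ((-25/2 + I*sqrt(2)/2)*(-1/2 + I*sqrt(2)/2))*6458 = 6458*(-25/2 + I*sqrt(2)/2)*(-1/2 + I*sqrt(2)/2)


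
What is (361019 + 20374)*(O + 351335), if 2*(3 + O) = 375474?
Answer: 205597143117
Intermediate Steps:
O = 187734 (O = -3 + (½)*375474 = -3 + 187737 = 187734)
(361019 + 20374)*(O + 351335) = (361019 + 20374)*(187734 + 351335) = 381393*539069 = 205597143117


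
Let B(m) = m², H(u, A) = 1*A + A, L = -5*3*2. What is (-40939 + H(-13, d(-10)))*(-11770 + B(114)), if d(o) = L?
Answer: -50264774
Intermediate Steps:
L = -30 (L = -15*2 = -30)
d(o) = -30
H(u, A) = 2*A (H(u, A) = A + A = 2*A)
(-40939 + H(-13, d(-10)))*(-11770 + B(114)) = (-40939 + 2*(-30))*(-11770 + 114²) = (-40939 - 60)*(-11770 + 12996) = -40999*1226 = -50264774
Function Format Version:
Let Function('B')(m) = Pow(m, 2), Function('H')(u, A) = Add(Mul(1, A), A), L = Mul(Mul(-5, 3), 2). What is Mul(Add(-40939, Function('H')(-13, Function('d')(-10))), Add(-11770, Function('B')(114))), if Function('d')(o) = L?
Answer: -50264774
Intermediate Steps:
L = -30 (L = Mul(-15, 2) = -30)
Function('d')(o) = -30
Function('H')(u, A) = Mul(2, A) (Function('H')(u, A) = Add(A, A) = Mul(2, A))
Mul(Add(-40939, Function('H')(-13, Function('d')(-10))), Add(-11770, Function('B')(114))) = Mul(Add(-40939, Mul(2, -30)), Add(-11770, Pow(114, 2))) = Mul(Add(-40939, -60), Add(-11770, 12996)) = Mul(-40999, 1226) = -50264774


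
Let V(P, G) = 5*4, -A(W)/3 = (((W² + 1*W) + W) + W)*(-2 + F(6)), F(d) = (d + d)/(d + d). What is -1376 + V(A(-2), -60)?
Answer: -1356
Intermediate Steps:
F(d) = 1 (F(d) = (2*d)/((2*d)) = (2*d)*(1/(2*d)) = 1)
A(W) = 3*W² + 9*W (A(W) = -3*(((W² + 1*W) + W) + W)*(-2 + 1) = -3*(((W² + W) + W) + W)*(-1) = -3*(((W + W²) + W) + W)*(-1) = -3*((W² + 2*W) + W)*(-1) = -3*(W² + 3*W)*(-1) = -3*(-W² - 3*W) = 3*W² + 9*W)
V(P, G) = 20
-1376 + V(A(-2), -60) = -1376 + 20 = -1356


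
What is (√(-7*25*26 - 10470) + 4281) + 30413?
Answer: 34694 + 2*I*√3755 ≈ 34694.0 + 122.56*I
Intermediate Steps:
(√(-7*25*26 - 10470) + 4281) + 30413 = (√(-175*26 - 10470) + 4281) + 30413 = (√(-4550 - 10470) + 4281) + 30413 = (√(-15020) + 4281) + 30413 = (2*I*√3755 + 4281) + 30413 = (4281 + 2*I*√3755) + 30413 = 34694 + 2*I*√3755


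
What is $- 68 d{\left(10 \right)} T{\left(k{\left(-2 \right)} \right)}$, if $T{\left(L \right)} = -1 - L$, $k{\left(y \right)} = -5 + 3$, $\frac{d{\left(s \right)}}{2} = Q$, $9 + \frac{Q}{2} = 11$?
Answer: $-544$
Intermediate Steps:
$Q = 4$ ($Q = -18 + 2 \cdot 11 = -18 + 22 = 4$)
$d{\left(s \right)} = 8$ ($d{\left(s \right)} = 2 \cdot 4 = 8$)
$k{\left(y \right)} = -2$
$- 68 d{\left(10 \right)} T{\left(k{\left(-2 \right)} \right)} = \left(-68\right) 8 \left(-1 - -2\right) = - 544 \left(-1 + 2\right) = \left(-544\right) 1 = -544$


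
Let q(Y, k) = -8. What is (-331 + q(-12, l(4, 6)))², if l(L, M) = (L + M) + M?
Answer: 114921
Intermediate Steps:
l(L, M) = L + 2*M
(-331 + q(-12, l(4, 6)))² = (-331 - 8)² = (-339)² = 114921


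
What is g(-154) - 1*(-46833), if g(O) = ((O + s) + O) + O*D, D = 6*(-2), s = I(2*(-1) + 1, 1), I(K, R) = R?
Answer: 48374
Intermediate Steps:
s = 1
D = -12
g(O) = 1 - 10*O (g(O) = ((O + 1) + O) + O*(-12) = ((1 + O) + O) - 12*O = (1 + 2*O) - 12*O = 1 - 10*O)
g(-154) - 1*(-46833) = (1 - 10*(-154)) - 1*(-46833) = (1 + 1540) + 46833 = 1541 + 46833 = 48374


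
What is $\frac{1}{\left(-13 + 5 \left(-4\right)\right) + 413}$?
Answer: $\frac{1}{380} \approx 0.0026316$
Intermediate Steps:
$\frac{1}{\left(-13 + 5 \left(-4\right)\right) + 413} = \frac{1}{\left(-13 - 20\right) + 413} = \frac{1}{-33 + 413} = \frac{1}{380}$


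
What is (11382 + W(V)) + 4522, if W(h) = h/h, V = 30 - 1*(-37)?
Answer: 15905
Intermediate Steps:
V = 67 (V = 30 + 37 = 67)
W(h) = 1
(11382 + W(V)) + 4522 = (11382 + 1) + 4522 = 11383 + 4522 = 15905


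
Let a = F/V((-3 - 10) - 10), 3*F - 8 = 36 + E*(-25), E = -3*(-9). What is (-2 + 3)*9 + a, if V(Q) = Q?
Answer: 1252/69 ≈ 18.145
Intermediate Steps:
E = 27
F = -631/3 (F = 8/3 + (36 + 27*(-25))/3 = 8/3 + (36 - 675)/3 = 8/3 + (1/3)*(-639) = 8/3 - 213 = -631/3 ≈ -210.33)
a = 631/69 (a = -631/(3*((-3 - 10) - 10)) = -631/(3*(-13 - 10)) = -631/3/(-23) = -631/3*(-1/23) = 631/69 ≈ 9.1449)
(-2 + 3)*9 + a = (-2 + 3)*9 + 631/69 = 1*9 + 631/69 = 9 + 631/69 = 1252/69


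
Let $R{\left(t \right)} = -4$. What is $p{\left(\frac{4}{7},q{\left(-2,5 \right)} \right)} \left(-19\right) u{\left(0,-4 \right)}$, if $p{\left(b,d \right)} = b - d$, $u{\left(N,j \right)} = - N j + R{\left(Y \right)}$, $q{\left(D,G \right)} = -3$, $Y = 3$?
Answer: $\frac{1900}{7} \approx 271.43$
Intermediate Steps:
$u{\left(N,j \right)} = -4 - N j$ ($u{\left(N,j \right)} = - N j - 4 = -4 - N j$)
$p{\left(\frac{4}{7},q{\left(-2,5 \right)} \right)} \left(-19\right) u{\left(0,-4 \right)} = \left(\frac{4}{7} - -3\right) \left(-19\right) \left(-4 - 0 \left(-4\right)\right) = \left(4 \cdot \frac{1}{7} + 3\right) \left(-19\right) \left(-4 + 0\right) = \left(\frac{4}{7} + 3\right) \left(-19\right) \left(-4\right) = \frac{25}{7} \left(-19\right) \left(-4\right) = \left(- \frac{475}{7}\right) \left(-4\right) = \frac{1900}{7}$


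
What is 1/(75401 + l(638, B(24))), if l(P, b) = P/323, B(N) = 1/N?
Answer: 323/24355161 ≈ 1.3262e-5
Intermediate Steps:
l(P, b) = P/323 (l(P, b) = P*(1/323) = P/323)
1/(75401 + l(638, B(24))) = 1/(75401 + (1/323)*638) = 1/(75401 + 638/323) = 1/(24355161/323) = 323/24355161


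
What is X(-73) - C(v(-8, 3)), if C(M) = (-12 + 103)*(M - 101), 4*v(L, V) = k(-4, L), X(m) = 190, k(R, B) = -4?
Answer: 9472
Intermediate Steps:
v(L, V) = -1 (v(L, V) = (¼)*(-4) = -1)
C(M) = -9191 + 91*M (C(M) = 91*(-101 + M) = -9191 + 91*M)
X(-73) - C(v(-8, 3)) = 190 - (-9191 + 91*(-1)) = 190 - (-9191 - 91) = 190 - 1*(-9282) = 190 + 9282 = 9472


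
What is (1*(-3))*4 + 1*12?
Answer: 0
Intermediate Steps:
(1*(-3))*4 + 1*12 = -3*4 + 12 = -12 + 12 = 0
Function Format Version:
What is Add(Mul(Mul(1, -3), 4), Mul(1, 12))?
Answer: 0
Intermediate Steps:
Add(Mul(Mul(1, -3), 4), Mul(1, 12)) = Add(Mul(-3, 4), 12) = Add(-12, 12) = 0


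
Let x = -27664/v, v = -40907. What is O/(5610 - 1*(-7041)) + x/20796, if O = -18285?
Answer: -68222524477/47202765999 ≈ -1.4453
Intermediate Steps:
x = 1456/2153 (x = -27664/(-40907) = -27664*(-1/40907) = 1456/2153 ≈ 0.67627)
O/(5610 - 1*(-7041)) + x/20796 = -18285/(5610 - 1*(-7041)) + (1456/2153)/20796 = -18285/(5610 + 7041) + (1456/2153)*(1/20796) = -18285/12651 + 364/11193447 = -18285*1/12651 + 364/11193447 = -6095/4217 + 364/11193447 = -68222524477/47202765999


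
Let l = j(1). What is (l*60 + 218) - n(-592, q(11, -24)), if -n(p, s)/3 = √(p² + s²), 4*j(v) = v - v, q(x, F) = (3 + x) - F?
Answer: 218 + 6*√87977 ≈ 1997.7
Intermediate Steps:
q(x, F) = 3 + x - F
j(v) = 0 (j(v) = (v - v)/4 = (¼)*0 = 0)
l = 0
n(p, s) = -3*√(p² + s²)
(l*60 + 218) - n(-592, q(11, -24)) = (0*60 + 218) - (-3)*√((-592)² + (3 + 11 - 1*(-24))²) = (0 + 218) - (-3)*√(350464 + (3 + 11 + 24)²) = 218 - (-3)*√(350464 + 38²) = 218 - (-3)*√(350464 + 1444) = 218 - (-3)*√351908 = 218 - (-3)*2*√87977 = 218 - (-6)*√87977 = 218 + 6*√87977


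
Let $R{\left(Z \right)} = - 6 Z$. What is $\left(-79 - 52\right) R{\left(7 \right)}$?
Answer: $5502$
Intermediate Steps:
$\left(-79 - 52\right) R{\left(7 \right)} = \left(-79 - 52\right) \left(\left(-6\right) 7\right) = \left(-131\right) \left(-42\right) = 5502$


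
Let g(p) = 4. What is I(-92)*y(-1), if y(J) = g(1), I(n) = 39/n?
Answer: -39/23 ≈ -1.6957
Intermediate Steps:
y(J) = 4
I(-92)*y(-1) = (39/(-92))*4 = (39*(-1/92))*4 = -39/92*4 = -39/23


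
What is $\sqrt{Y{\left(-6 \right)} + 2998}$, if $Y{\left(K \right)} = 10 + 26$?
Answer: $\sqrt{3034} \approx 55.082$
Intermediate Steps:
$Y{\left(K \right)} = 36$
$\sqrt{Y{\left(-6 \right)} + 2998} = \sqrt{36 + 2998} = \sqrt{3034}$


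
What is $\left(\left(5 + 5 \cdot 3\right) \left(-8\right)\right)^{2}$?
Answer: $25600$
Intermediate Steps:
$\left(\left(5 + 5 \cdot 3\right) \left(-8\right)\right)^{2} = \left(\left(5 + 15\right) \left(-8\right)\right)^{2} = \left(20 \left(-8\right)\right)^{2} = \left(-160\right)^{2} = 25600$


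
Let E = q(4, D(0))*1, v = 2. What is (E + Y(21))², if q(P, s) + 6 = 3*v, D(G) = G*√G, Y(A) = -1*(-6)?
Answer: 36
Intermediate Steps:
Y(A) = 6
D(G) = G^(3/2)
q(P, s) = 0 (q(P, s) = -6 + 3*2 = -6 + 6 = 0)
E = 0 (E = 0*1 = 0)
(E + Y(21))² = (0 + 6)² = 6² = 36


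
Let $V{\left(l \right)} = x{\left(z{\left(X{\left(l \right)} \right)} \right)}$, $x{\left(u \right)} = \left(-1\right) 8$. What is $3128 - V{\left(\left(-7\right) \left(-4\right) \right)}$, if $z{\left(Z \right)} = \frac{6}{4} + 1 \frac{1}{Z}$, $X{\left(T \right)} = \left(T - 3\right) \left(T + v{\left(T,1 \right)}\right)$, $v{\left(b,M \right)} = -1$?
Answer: $3136$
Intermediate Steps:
$X{\left(T \right)} = \left(-1 + T\right) \left(-3 + T\right)$ ($X{\left(T \right)} = \left(T - 3\right) \left(T - 1\right) = \left(-3 + T\right) \left(-1 + T\right) = \left(-1 + T\right) \left(-3 + T\right)$)
$z{\left(Z \right)} = \frac{3}{2} + \frac{1}{Z}$ ($z{\left(Z \right)} = 6 \cdot \frac{1}{4} + \frac{1}{Z} = \frac{3}{2} + \frac{1}{Z}$)
$x{\left(u \right)} = -8$
$V{\left(l \right)} = -8$
$3128 - V{\left(\left(-7\right) \left(-4\right) \right)} = 3128 - -8 = 3128 + 8 = 3136$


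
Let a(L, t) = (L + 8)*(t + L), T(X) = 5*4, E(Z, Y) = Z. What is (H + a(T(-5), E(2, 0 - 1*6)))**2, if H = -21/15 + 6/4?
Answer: 37957921/100 ≈ 3.7958e+5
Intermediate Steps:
T(X) = 20
a(L, t) = (8 + L)*(L + t)
H = 1/10 (H = -21*1/15 + 6*(1/4) = -7/5 + 3/2 = 1/10 ≈ 0.10000)
(H + a(T(-5), E(2, 0 - 1*6)))**2 = (1/10 + (20**2 + 8*20 + 8*2 + 20*2))**2 = (1/10 + (400 + 160 + 16 + 40))**2 = (1/10 + 616)**2 = (6161/10)**2 = 37957921/100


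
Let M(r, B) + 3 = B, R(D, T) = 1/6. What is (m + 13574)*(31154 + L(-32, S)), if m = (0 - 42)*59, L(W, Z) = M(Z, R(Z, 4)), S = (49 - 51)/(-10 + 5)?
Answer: 1036960036/3 ≈ 3.4565e+8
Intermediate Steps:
R(D, T) = ⅙
M(r, B) = -3 + B
S = ⅖ (S = -2/(-5) = -2*(-⅕) = ⅖ ≈ 0.40000)
L(W, Z) = -17/6 (L(W, Z) = -3 + ⅙ = -17/6)
m = -2478 (m = -42*59 = -2478)
(m + 13574)*(31154 + L(-32, S)) = (-2478 + 13574)*(31154 - 17/6) = 11096*(186907/6) = 1036960036/3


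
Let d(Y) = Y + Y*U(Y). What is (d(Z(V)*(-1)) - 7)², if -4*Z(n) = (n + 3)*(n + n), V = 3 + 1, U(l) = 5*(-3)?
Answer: 41209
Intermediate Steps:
U(l) = -15
V = 4
Z(n) = -n*(3 + n)/2 (Z(n) = -(n + 3)*(n + n)/4 = -(3 + n)*2*n/4 = -n*(3 + n)/2)
d(Y) = -14*Y (d(Y) = Y + Y*(-15) = Y - 15*Y = -14*Y)
(d(Z(V)*(-1)) - 7)² = (-14*(-½*4*(3 + 4))*(-1) - 7)² = (-14*(-½*4*7)*(-1) - 7)² = (-(-196)*(-1) - 7)² = (-14*14 - 7)² = (-196 - 7)² = (-203)² = 41209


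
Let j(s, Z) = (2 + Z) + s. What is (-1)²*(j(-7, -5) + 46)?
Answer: 36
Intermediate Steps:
j(s, Z) = 2 + Z + s
(-1)²*(j(-7, -5) + 46) = (-1)²*((2 - 5 - 7) + 46) = 1*(-10 + 46) = 1*36 = 36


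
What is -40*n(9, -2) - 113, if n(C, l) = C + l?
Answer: -393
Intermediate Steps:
-40*n(9, -2) - 113 = -40*(9 - 2) - 113 = -40*7 - 113 = -280 - 113 = -393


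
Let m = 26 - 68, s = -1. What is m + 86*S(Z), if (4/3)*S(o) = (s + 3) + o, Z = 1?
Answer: 303/2 ≈ 151.50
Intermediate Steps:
m = -42
S(o) = 3/2 + 3*o/4 (S(o) = 3*((-1 + 3) + o)/4 = 3*(2 + o)/4 = 3/2 + 3*o/4)
m + 86*S(Z) = -42 + 86*(3/2 + (¾)*1) = -42 + 86*(3/2 + ¾) = -42 + 86*(9/4) = -42 + 387/2 = 303/2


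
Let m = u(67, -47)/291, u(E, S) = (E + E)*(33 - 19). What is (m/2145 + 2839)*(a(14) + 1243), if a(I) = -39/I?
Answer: 317204375099/90090 ≈ 3.5210e+6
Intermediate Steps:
u(E, S) = 28*E (u(E, S) = (2*E)*14 = 28*E)
m = 1876/291 (m = (28*67)/291 = 1876*(1/291) = 1876/291 ≈ 6.4467)
(m/2145 + 2839)*(a(14) + 1243) = ((1876/291)/2145 + 2839)*(-39/14 + 1243) = ((1876/291)*(1/2145) + 2839)*(-39*1/14 + 1243) = (1876/624195 + 2839)*(-39/14 + 1243) = (1772091481/624195)*(17363/14) = 317204375099/90090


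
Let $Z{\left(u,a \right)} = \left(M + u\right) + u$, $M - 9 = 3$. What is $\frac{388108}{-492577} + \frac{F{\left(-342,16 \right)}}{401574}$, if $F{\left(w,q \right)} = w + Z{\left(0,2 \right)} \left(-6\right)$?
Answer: $- \frac{26009668145}{32967686033} \approx -0.78894$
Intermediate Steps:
$M = 12$ ($M = 9 + 3 = 12$)
$Z{\left(u,a \right)} = 12 + 2 u$ ($Z{\left(u,a \right)} = \left(12 + u\right) + u = 12 + 2 u$)
$F{\left(w,q \right)} = -72 + w$ ($F{\left(w,q \right)} = w + \left(12 + 2 \cdot 0\right) \left(-6\right) = w + \left(12 + 0\right) \left(-6\right) = w + 12 \left(-6\right) = w - 72 = -72 + w$)
$\frac{388108}{-492577} + \frac{F{\left(-342,16 \right)}}{401574} = \frac{388108}{-492577} + \frac{-72 - 342}{401574} = 388108 \left(- \frac{1}{492577}\right) - \frac{69}{66929} = - \frac{388108}{492577} - \frac{69}{66929} = - \frac{26009668145}{32967686033}$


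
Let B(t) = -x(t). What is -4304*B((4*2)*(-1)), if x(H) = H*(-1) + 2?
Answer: 43040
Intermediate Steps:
x(H) = 2 - H (x(H) = -H + 2 = 2 - H)
B(t) = -2 + t (B(t) = -(2 - t) = -2 + t)
-4304*B((4*2)*(-1)) = -4304*(-2 + (4*2)*(-1)) = -4304*(-2 + 8*(-1)) = -4304*(-2 - 8) = -4304*(-10) = 43040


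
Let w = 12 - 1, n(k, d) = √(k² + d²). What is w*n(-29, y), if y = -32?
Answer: 11*√1865 ≈ 475.04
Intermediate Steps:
n(k, d) = √(d² + k²)
w = 11
w*n(-29, y) = 11*√((-32)² + (-29)²) = 11*√(1024 + 841) = 11*√1865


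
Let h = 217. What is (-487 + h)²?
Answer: 72900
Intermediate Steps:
(-487 + h)² = (-487 + 217)² = (-270)² = 72900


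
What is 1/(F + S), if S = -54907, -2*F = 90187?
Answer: -2/200001 ≈ -9.9999e-6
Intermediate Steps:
F = -90187/2 (F = -½*90187 = -90187/2 ≈ -45094.)
1/(F + S) = 1/(-90187/2 - 54907) = 1/(-200001/2) = -2/200001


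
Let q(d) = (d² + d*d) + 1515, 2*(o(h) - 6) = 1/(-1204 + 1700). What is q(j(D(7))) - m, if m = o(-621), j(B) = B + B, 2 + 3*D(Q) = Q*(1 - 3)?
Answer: 15503959/8928 ≈ 1736.6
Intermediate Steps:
o(h) = 5953/992 (o(h) = 6 + 1/(2*(-1204 + 1700)) = 6 + (½)/496 = 6 + (½)*(1/496) = 6 + 1/992 = 5953/992)
D(Q) = -⅔ - 2*Q/3 (D(Q) = -⅔ + (Q*(1 - 3))/3 = -⅔ + (Q*(-2))/3 = -⅔ + (-2*Q)/3 = -⅔ - 2*Q/3)
j(B) = 2*B
q(d) = 1515 + 2*d² (q(d) = (d² + d²) + 1515 = 2*d² + 1515 = 1515 + 2*d²)
m = 5953/992 ≈ 6.0010
q(j(D(7))) - m = (1515 + 2*(2*(-⅔ - ⅔*7))²) - 1*5953/992 = (1515 + 2*(2*(-⅔ - 14/3))²) - 5953/992 = (1515 + 2*(2*(-16/3))²) - 5953/992 = (1515 + 2*(-32/3)²) - 5953/992 = (1515 + 2*(1024/9)) - 5953/992 = (1515 + 2048/9) - 5953/992 = 15683/9 - 5953/992 = 15503959/8928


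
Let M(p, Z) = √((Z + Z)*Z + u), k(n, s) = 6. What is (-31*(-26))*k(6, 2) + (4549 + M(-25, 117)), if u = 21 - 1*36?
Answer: 9385 + √27363 ≈ 9550.4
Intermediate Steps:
u = -15 (u = 21 - 36 = -15)
M(p, Z) = √(-15 + 2*Z²) (M(p, Z) = √((Z + Z)*Z - 15) = √((2*Z)*Z - 15) = √(2*Z² - 15) = √(-15 + 2*Z²))
(-31*(-26))*k(6, 2) + (4549 + M(-25, 117)) = -31*(-26)*6 + (4549 + √(-15 + 2*117²)) = 806*6 + (4549 + √(-15 + 2*13689)) = 4836 + (4549 + √(-15 + 27378)) = 4836 + (4549 + √27363) = 9385 + √27363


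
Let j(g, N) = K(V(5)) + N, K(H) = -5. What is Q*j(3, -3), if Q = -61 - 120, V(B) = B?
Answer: 1448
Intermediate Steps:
Q = -181
j(g, N) = -5 + N
Q*j(3, -3) = -181*(-5 - 3) = -181*(-8) = 1448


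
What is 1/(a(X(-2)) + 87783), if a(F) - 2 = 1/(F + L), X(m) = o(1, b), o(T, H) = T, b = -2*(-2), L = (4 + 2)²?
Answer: 37/3248046 ≈ 1.1391e-5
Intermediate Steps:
L = 36 (L = 6² = 36)
b = 4
X(m) = 1
a(F) = 2 + 1/(36 + F) (a(F) = 2 + 1/(F + 36) = 2 + 1/(36 + F))
1/(a(X(-2)) + 87783) = 1/((73 + 2*1)/(36 + 1) + 87783) = 1/((73 + 2)/37 + 87783) = 1/((1/37)*75 + 87783) = 1/(75/37 + 87783) = 1/(3248046/37) = 37/3248046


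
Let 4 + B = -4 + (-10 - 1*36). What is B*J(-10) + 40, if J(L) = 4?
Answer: -176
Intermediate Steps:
B = -54 (B = -4 + (-4 + (-10 - 1*36)) = -4 + (-4 + (-10 - 36)) = -4 + (-4 - 46) = -4 - 50 = -54)
B*J(-10) + 40 = -54*4 + 40 = -216 + 40 = -176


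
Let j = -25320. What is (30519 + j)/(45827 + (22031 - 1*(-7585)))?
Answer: 5199/75443 ≈ 0.068913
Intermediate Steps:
(30519 + j)/(45827 + (22031 - 1*(-7585))) = (30519 - 25320)/(45827 + (22031 - 1*(-7585))) = 5199/(45827 + (22031 + 7585)) = 5199/(45827 + 29616) = 5199/75443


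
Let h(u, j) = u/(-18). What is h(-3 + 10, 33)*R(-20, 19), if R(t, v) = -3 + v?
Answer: -56/9 ≈ -6.2222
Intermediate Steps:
h(u, j) = -u/18 (h(u, j) = u*(-1/18) = -u/18)
h(-3 + 10, 33)*R(-20, 19) = (-(-3 + 10)/18)*(-3 + 19) = -1/18*7*16 = -7/18*16 = -56/9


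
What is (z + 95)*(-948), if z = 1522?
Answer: -1532916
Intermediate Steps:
(z + 95)*(-948) = (1522 + 95)*(-948) = 1617*(-948) = -1532916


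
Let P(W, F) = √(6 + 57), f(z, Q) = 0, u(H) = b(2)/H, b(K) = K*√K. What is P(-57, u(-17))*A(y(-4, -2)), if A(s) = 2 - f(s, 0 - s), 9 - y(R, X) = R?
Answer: 6*√7 ≈ 15.875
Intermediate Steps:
y(R, X) = 9 - R
b(K) = K^(3/2)
u(H) = 2*√2/H (u(H) = 2^(3/2)/H = (2*√2)/H = 2*√2/H)
A(s) = 2 (A(s) = 2 - 1*0 = 2 + 0 = 2)
P(W, F) = 3*√7 (P(W, F) = √63 = 3*√7)
P(-57, u(-17))*A(y(-4, -2)) = (3*√7)*2 = 6*√7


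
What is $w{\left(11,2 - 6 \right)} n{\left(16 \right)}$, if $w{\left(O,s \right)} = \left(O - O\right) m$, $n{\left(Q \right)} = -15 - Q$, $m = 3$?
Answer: $0$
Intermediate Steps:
$w{\left(O,s \right)} = 0$ ($w{\left(O,s \right)} = \left(O - O\right) 3 = 0 \cdot 3 = 0$)
$w{\left(11,2 - 6 \right)} n{\left(16 \right)} = 0 \left(-15 - 16\right) = 0 \left(-31\right) = 0$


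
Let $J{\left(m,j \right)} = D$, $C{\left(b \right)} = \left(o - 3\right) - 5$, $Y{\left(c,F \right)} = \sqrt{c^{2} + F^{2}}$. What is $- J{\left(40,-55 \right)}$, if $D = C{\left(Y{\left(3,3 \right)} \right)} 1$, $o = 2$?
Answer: $6$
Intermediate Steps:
$Y{\left(c,F \right)} = \sqrt{F^{2} + c^{2}}$
$C{\left(b \right)} = -6$ ($C{\left(b \right)} = \left(2 - 3\right) - 5 = -1 - 5 = -6$)
$D = -6$ ($D = \left(-6\right) 1 = -6$)
$J{\left(m,j \right)} = -6$
$- J{\left(40,-55 \right)} = \left(-1\right) \left(-6\right) = 6$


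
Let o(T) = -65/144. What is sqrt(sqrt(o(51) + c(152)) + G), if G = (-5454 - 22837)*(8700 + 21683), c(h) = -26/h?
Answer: sqrt(-11170912627188 + 57*I*sqrt(32357))/114 ≈ 1.3455e-5 + 29318.0*I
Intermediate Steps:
G = -859565453 (G = -28291*30383 = -859565453)
o(T) = -65/144 (o(T) = -65*1/144 = -65/144)
sqrt(sqrt(o(51) + c(152)) + G) = sqrt(sqrt(-65/144 - 26/152) - 859565453) = sqrt(sqrt(-65/144 - 26*1/152) - 859565453) = sqrt(sqrt(-65/144 - 13/76) - 859565453) = sqrt(sqrt(-1703/2736) - 859565453) = sqrt(I*sqrt(32357)/228 - 859565453) = sqrt(-859565453 + I*sqrt(32357)/228)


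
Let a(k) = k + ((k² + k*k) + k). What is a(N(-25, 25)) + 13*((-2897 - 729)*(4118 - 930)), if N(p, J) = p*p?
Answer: -149493444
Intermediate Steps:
N(p, J) = p²
a(k) = 2*k + 2*k² (a(k) = k + ((k² + k²) + k) = k + (2*k² + k) = k + (k + 2*k²) = 2*k + 2*k²)
a(N(-25, 25)) + 13*((-2897 - 729)*(4118 - 930)) = 2*(-25)²*(1 + (-25)²) + 13*((-2897 - 729)*(4118 - 930)) = 2*625*(1 + 625) + 13*(-3626*3188) = 2*625*626 + 13*(-11559688) = 782500 - 150275944 = -149493444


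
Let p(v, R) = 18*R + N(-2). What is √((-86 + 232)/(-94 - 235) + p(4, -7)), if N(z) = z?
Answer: I*√13902882/329 ≈ 11.333*I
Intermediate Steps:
p(v, R) = -2 + 18*R (p(v, R) = 18*R - 2 = -2 + 18*R)
√((-86 + 232)/(-94 - 235) + p(4, -7)) = √((-86 + 232)/(-94 - 235) + (-2 + 18*(-7))) = √(146/(-329) + (-2 - 126)) = √(146*(-1/329) - 128) = √(-146/329 - 128) = √(-42258/329) = I*√13902882/329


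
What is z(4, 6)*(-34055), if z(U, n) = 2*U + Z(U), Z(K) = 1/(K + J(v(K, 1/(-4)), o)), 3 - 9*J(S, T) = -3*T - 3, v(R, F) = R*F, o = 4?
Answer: -1668695/6 ≈ -2.7812e+5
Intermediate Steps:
v(R, F) = F*R
J(S, T) = ⅔ + T/3 (J(S, T) = ⅓ - (-3*T - 3)/9 = ⅓ - (-3 - 3*T)/9 = ⅓ + (⅓ + T/3) = ⅔ + T/3)
Z(K) = 1/(2 + K) (Z(K) = 1/(K + (⅔ + (⅓)*4)) = 1/(K + (⅔ + 4/3)) = 1/(K + 2) = 1/(2 + K))
z(U, n) = 1/(2 + U) + 2*U (z(U, n) = 2*U + 1/(2 + U) = 1/(2 + U) + 2*U)
z(4, 6)*(-34055) = ((1 + 2*4*(2 + 4))/(2 + 4))*(-34055) = ((1 + 2*4*6)/6)*(-34055) = ((1 + 48)/6)*(-34055) = ((⅙)*49)*(-34055) = (49/6)*(-34055) = -1668695/6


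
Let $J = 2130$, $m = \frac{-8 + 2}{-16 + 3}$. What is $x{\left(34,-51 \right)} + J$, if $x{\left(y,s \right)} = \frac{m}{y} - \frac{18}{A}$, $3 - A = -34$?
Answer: $\frac{17413143}{8177} \approx 2129.5$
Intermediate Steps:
$A = 37$ ($A = 3 - -34 = 3 + 34 = 37$)
$m = \frac{6}{13}$ ($m = - \frac{6}{-13} = \left(-6\right) \left(- \frac{1}{13}\right) = \frac{6}{13} \approx 0.46154$)
$x{\left(y,s \right)} = - \frac{18}{37} + \frac{6}{13 y}$ ($x{\left(y,s \right)} = \frac{6}{13 y} - \frac{18}{37} = - \frac{18}{37} + \frac{6}{13 y}$)
$x{\left(34,-51 \right)} + J = \frac{6 \left(37 - 1326\right)}{481 \cdot 34} + 2130 = \frac{6}{481} \cdot \frac{1}{34} \left(37 - 1326\right) + 2130 = \frac{6}{481} \cdot \frac{1}{34} \left(-1289\right) + 2130 = - \frac{3867}{8177} + 2130 = \frac{17413143}{8177}$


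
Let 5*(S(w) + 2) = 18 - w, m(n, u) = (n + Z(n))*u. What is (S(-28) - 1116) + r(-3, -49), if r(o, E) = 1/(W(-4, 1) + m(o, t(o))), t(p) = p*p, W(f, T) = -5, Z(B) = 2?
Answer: -77621/70 ≈ -1108.9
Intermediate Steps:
t(p) = p²
m(n, u) = u*(2 + n) (m(n, u) = (n + 2)*u = (2 + n)*u = u*(2 + n))
S(w) = 8/5 - w/5 (S(w) = -2 + (18 - w)/5 = -2 + (18/5 - w/5) = 8/5 - w/5)
r(o, E) = 1/(-5 + o²*(2 + o))
(S(-28) - 1116) + r(-3, -49) = ((8/5 - ⅕*(-28)) - 1116) + 1/(-5 + (-3)²*(2 - 3)) = ((8/5 + 28/5) - 1116) + 1/(-5 + 9*(-1)) = (36/5 - 1116) + 1/(-5 - 9) = -5544/5 + 1/(-14) = -5544/5 - 1/14 = -77621/70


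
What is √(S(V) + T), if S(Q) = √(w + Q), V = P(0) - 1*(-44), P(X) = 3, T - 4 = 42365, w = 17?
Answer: √42377 ≈ 205.86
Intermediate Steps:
T = 42369 (T = 4 + 42365 = 42369)
V = 47 (V = 3 - 1*(-44) = 3 + 44 = 47)
S(Q) = √(17 + Q)
√(S(V) + T) = √(√(17 + 47) + 42369) = √(√64 + 42369) = √(8 + 42369) = √42377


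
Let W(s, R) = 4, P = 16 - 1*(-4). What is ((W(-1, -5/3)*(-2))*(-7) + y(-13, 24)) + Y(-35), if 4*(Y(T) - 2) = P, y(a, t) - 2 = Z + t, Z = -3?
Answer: 86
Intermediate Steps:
P = 20 (P = 16 + 4 = 20)
y(a, t) = -1 + t (y(a, t) = 2 + (-3 + t) = -1 + t)
Y(T) = 7 (Y(T) = 2 + (1/4)*20 = 2 + 5 = 7)
((W(-1, -5/3)*(-2))*(-7) + y(-13, 24)) + Y(-35) = ((4*(-2))*(-7) + (-1 + 24)) + 7 = (-8*(-7) + 23) + 7 = (56 + 23) + 7 = 79 + 7 = 86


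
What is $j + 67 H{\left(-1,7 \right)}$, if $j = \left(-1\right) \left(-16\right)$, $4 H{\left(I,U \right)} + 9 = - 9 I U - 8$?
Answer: $\frac{1573}{2} \approx 786.5$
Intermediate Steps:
$H{\left(I,U \right)} = - \frac{17}{4} - \frac{9 I U}{4}$ ($H{\left(I,U \right)} = - \frac{9}{4} + \frac{- 9 I U - 8}{4} = - \frac{9}{4} + \frac{-8 - 9 I U}{4} = - \frac{9}{4} - \left(2 + \frac{9 I U}{4}\right) = - \frac{17}{4} - \frac{9 I U}{4}$)
$j = 16$
$j + 67 H{\left(-1,7 \right)} = 16 + 67 \left(- \frac{17}{4} - \left(- \frac{9}{4}\right) 7\right) = 16 + 67 \left(- \frac{17}{4} + \frac{63}{4}\right) = 16 + 67 \cdot \frac{23}{2} = 16 + \frac{1541}{2} = \frac{1573}{2}$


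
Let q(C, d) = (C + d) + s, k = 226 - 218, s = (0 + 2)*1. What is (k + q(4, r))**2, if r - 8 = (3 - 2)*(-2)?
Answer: 400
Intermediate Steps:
s = 2 (s = 2*1 = 2)
k = 8
r = 6 (r = 8 + (3 - 2)*(-2) = 8 + 1*(-2) = 8 - 2 = 6)
q(C, d) = 2 + C + d (q(C, d) = (C + d) + 2 = 2 + C + d)
(k + q(4, r))**2 = (8 + (2 + 4 + 6))**2 = (8 + 12)**2 = 20**2 = 400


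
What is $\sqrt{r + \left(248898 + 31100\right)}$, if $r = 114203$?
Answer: $\sqrt{394201} \approx 627.85$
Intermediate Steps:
$\sqrt{r + \left(248898 + 31100\right)} = \sqrt{114203 + \left(248898 + 31100\right)} = \sqrt{114203 + 279998} = \sqrt{394201}$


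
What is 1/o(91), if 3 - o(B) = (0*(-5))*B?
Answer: ⅓ ≈ 0.33333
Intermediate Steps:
o(B) = 3 (o(B) = 3 - 0*(-5)*B = 3 - 0*B = 3 - 1*0 = 3 + 0 = 3)
1/o(91) = 1/3 = ⅓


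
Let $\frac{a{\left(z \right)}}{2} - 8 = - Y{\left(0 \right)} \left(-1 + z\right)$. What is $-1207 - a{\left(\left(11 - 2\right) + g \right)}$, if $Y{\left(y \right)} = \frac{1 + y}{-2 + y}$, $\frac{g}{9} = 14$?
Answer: $-1357$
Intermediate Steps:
$g = 126$ ($g = 9 \cdot 14 = 126$)
$Y{\left(y \right)} = \frac{1 + y}{-2 + y}$
$a{\left(z \right)} = 15 + z$ ($a{\left(z \right)} = 16 + 2 \left(- \frac{1 + 0}{-2 + 0} \left(-1 + z\right)\right) = 16 + 2 \left(- \frac{1}{-2} \cdot 1 \left(-1 + z\right)\right) = 16 + 2 \left(- \left(- \frac{1}{2}\right) 1 \left(-1 + z\right)\right) = 16 + 2 \left(- \frac{\left(-1\right) \left(-1 + z\right)}{2}\right) = 16 + 2 \left(- (\frac{1}{2} - \frac{z}{2})\right) = 16 + 2 \left(- \frac{1}{2} + \frac{z}{2}\right) = 16 + \left(-1 + z\right) = 15 + z$)
$-1207 - a{\left(\left(11 - 2\right) + g \right)} = -1207 - \left(15 + \left(\left(11 - 2\right) + 126\right)\right) = -1207 - \left(15 + \left(9 + 126\right)\right) = -1207 - \left(15 + 135\right) = -1207 - 150 = -1357$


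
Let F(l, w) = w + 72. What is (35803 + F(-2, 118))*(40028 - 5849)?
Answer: 1230204747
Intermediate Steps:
F(l, w) = 72 + w
(35803 + F(-2, 118))*(40028 - 5849) = (35803 + (72 + 118))*(40028 - 5849) = (35803 + 190)*34179 = 35993*34179 = 1230204747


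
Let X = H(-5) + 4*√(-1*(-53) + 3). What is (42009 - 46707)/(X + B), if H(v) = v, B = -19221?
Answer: 22580937/92409545 + 9396*√14/92409545 ≈ 0.24474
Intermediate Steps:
X = -5 + 8*√14 (X = -5 + 4*√(-1*(-53) + 3) = -5 + 4*√(53 + 3) = -5 + 4*√56 = -5 + 4*(2*√14) = -5 + 8*√14 ≈ 24.933)
(42009 - 46707)/(X + B) = (42009 - 46707)/((-5 + 8*√14) - 19221) = -4698/(-19226 + 8*√14)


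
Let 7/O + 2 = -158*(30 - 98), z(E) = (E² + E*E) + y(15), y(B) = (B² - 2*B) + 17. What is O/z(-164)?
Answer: 7/580110968 ≈ 1.2067e-8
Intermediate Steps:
y(B) = 17 + B² - 2*B
z(E) = 212 + 2*E² (z(E) = (E² + E*E) + (17 + 15² - 2*15) = (E² + E²) + (17 + 225 - 30) = 2*E² + 212 = 212 + 2*E²)
O = 7/10742 (O = 7/(-2 - 158*(30 - 98)) = 7/(-2 - 158*(-68)) = 7/(-2 + 10744) = 7/10742 ≈ 0.00065165)
O/z(-164) = 7/(10742*(212 + 2*(-164)²)) = 7/(10742*(212 + 2*26896)) = 7/(10742*(212 + 53792)) = (7/10742)/54004 = (7/10742)*(1/54004) = 7/580110968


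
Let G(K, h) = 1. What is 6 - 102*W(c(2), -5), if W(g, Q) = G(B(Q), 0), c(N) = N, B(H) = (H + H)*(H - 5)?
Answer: -96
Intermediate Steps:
B(H) = 2*H*(-5 + H) (B(H) = (2*H)*(-5 + H) = 2*H*(-5 + H))
W(g, Q) = 1
6 - 102*W(c(2), -5) = 6 - 102*1 = 6 - 102 = -96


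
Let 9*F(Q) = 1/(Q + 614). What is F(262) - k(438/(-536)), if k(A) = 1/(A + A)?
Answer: 4825/7884 ≈ 0.61200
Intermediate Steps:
k(A) = 1/(2*A)
F(Q) = 1/(9*(614 + Q)) (F(Q) = 1/(9*(Q + 614)) = 1/(9*(614 + Q)))
F(262) - k(438/(-536)) = 1/(9*(614 + 262)) - 1/(2*(438/(-536))) = (⅑)/876 - 1/(2*(438*(-1/536))) = (⅑)*(1/876) - 1/(2*(-219/268)) = 1/7884 - (-268)/(2*219) = 1/7884 - 1*(-134/219) = 1/7884 + 134/219 = 4825/7884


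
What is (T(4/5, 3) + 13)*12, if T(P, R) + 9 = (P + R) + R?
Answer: 648/5 ≈ 129.60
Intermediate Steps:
T(P, R) = -9 + P + 2*R (T(P, R) = -9 + ((P + R) + R) = -9 + (P + 2*R) = -9 + P + 2*R)
(T(4/5, 3) + 13)*12 = ((-9 + 4/5 + 2*3) + 13)*12 = ((-9 + 4*(⅕) + 6) + 13)*12 = ((-9 + ⅘ + 6) + 13)*12 = (-11/5 + 13)*12 = (54/5)*12 = 648/5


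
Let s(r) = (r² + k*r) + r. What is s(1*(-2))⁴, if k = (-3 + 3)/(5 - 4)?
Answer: 16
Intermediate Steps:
k = 0 (k = 0/1 = 0*1 = 0)
s(r) = r + r² (s(r) = (r² + 0*r) + r = (r² + 0) + r = r² + r = r + r²)
s(1*(-2))⁴ = ((1*(-2))*(1 + 1*(-2)))⁴ = (-2*(1 - 2))⁴ = (-2*(-1))⁴ = 2⁴ = 16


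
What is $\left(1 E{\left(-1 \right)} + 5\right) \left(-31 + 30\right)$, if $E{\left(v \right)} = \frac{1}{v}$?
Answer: $-4$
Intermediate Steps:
$\left(1 E{\left(-1 \right)} + 5\right) \left(-31 + 30\right) = \left(1 \frac{1}{-1} + 5\right) \left(-31 + 30\right) = \left(1 \left(-1\right) + 5\right) \left(-1\right) = \left(-1 + 5\right) \left(-1\right) = 4 \left(-1\right) = -4$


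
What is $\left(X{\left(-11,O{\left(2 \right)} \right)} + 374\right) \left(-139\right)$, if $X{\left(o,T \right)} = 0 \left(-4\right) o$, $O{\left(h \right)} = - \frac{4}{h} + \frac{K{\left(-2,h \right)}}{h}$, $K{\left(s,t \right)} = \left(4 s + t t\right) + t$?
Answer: $-51986$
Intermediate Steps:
$K{\left(s,t \right)} = t + t^{2} + 4 s$ ($K{\left(s,t \right)} = \left(4 s + t^{2}\right) + t = \left(t^{2} + 4 s\right) + t = t + t^{2} + 4 s$)
$O{\left(h \right)} = - \frac{4}{h} + \frac{-8 + h + h^{2}}{h}$ ($O{\left(h \right)} = - \frac{4}{h} + \frac{h + h^{2} + 4 \left(-2\right)}{h} = - \frac{4}{h} + \frac{h + h^{2} - 8}{h} = - \frac{4}{h} + \frac{-8 + h + h^{2}}{h}$)
$X{\left(o,T \right)} = 0$ ($X{\left(o,T \right)} = 0 o = 0$)
$\left(X{\left(-11,O{\left(2 \right)} \right)} + 374\right) \left(-139\right) = \left(0 + 374\right) \left(-139\right) = 374 \left(-139\right) = -51986$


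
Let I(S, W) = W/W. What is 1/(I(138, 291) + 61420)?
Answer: 1/61421 ≈ 1.6281e-5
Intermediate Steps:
I(S, W) = 1
1/(I(138, 291) + 61420) = 1/(1 + 61420) = 1/61421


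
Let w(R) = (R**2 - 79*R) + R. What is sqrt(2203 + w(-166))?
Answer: sqrt(42707) ≈ 206.66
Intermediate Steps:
w(R) = R**2 - 78*R
sqrt(2203 + w(-166)) = sqrt(2203 - 166*(-78 - 166)) = sqrt(2203 - 166*(-244)) = sqrt(2203 + 40504) = sqrt(42707)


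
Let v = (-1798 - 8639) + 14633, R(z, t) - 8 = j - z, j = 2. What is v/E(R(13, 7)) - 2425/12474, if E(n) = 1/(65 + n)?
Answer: 3245133623/12474 ≈ 2.6015e+5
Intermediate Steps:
R(z, t) = 10 - z (R(z, t) = 8 + (2 - z) = 10 - z)
v = 4196 (v = -10437 + 14633 = 4196)
v/E(R(13, 7)) - 2425/12474 = 4196/(1/(65 + (10 - 1*13))) - 2425/12474 = 4196/(1/(65 + (10 - 13))) - 2425*1/12474 = 4196/(1/(65 - 3)) - 2425/12474 = 4196/(1/62) - 2425/12474 = 4196*62 - 2425/12474 = 260152 - 2425/12474 = 3245133623/12474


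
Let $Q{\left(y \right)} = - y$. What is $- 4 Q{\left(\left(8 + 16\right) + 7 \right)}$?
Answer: $124$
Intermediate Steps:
$- 4 Q{\left(\left(8 + 16\right) + 7 \right)} = - 4 \left(- (\left(8 + 16\right) + 7)\right) = - 4 \left(- (24 + 7)\right) = - 4 \left(\left(-1\right) 31\right) = \left(-4\right) \left(-31\right) = 124$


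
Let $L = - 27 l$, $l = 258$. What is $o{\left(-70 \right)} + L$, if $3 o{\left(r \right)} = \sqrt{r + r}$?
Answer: $-6966 + \frac{2 i \sqrt{35}}{3} \approx -6966.0 + 3.9441 i$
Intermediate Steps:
$o{\left(r \right)} = \frac{\sqrt{2} \sqrt{r}}{3}$ ($o{\left(r \right)} = \frac{\sqrt{r + r}}{3} = \frac{\sqrt{2 r}}{3} = \frac{\sqrt{2} \sqrt{r}}{3}$)
$L = -6966$ ($L = \left(-27\right) 258 = -6966$)
$o{\left(-70 \right)} + L = \frac{\sqrt{2} \sqrt{-70}}{3} - 6966 = \frac{\sqrt{2} i \sqrt{70}}{3} - 6966 = \frac{2 i \sqrt{35}}{3} - 6966 = -6966 + \frac{2 i \sqrt{35}}{3}$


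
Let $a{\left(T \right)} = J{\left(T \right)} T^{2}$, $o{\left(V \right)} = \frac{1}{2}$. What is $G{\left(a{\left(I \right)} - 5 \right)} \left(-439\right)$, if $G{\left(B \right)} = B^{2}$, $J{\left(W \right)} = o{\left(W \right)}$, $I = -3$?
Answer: $- \frac{439}{4} \approx -109.75$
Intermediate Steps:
$o{\left(V \right)} = \frac{1}{2}$
$J{\left(W \right)} = \frac{1}{2}$
$a{\left(T \right)} = \frac{T^{2}}{2}$
$G{\left(a{\left(I \right)} - 5 \right)} \left(-439\right) = \left(\frac{\left(-3\right)^{2}}{2} - 5\right)^{2} \left(-439\right) = \left(\frac{1}{2} \cdot 9 - 5\right)^{2} \left(-439\right) = \left(\frac{9}{2} - 5\right)^{2} \left(-439\right) = \left(- \frac{1}{2}\right)^{2} \left(-439\right) = \frac{1}{4} \left(-439\right) = - \frac{439}{4}$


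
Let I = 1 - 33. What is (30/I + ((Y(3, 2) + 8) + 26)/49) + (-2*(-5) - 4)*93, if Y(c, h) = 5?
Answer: 437361/784 ≈ 557.86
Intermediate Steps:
I = -32
(30/I + ((Y(3, 2) + 8) + 26)/49) + (-2*(-5) - 4)*93 = (30/(-32) + ((5 + 8) + 26)/49) + (-2*(-5) - 4)*93 = (30*(-1/32) + (13 + 26)*(1/49)) + (10 - 4)*93 = (-15/16 + 39*(1/49)) + 6*93 = (-15/16 + 39/49) + 558 = -111/784 + 558 = 437361/784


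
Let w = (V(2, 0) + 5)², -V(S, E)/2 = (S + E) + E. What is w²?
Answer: 1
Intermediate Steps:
V(S, E) = -4*E - 2*S (V(S, E) = -2*((S + E) + E) = -2*((E + S) + E) = -2*(S + 2*E) = -4*E - 2*S)
w = 1 (w = ((-4*0 - 2*2) + 5)² = ((0 - 4) + 5)² = (-4 + 5)² = 1² = 1)
w² = 1² = 1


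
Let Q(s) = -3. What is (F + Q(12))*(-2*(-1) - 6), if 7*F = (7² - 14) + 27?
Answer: -164/7 ≈ -23.429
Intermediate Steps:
F = 62/7 (F = ((7² - 14) + 27)/7 = ((49 - 14) + 27)/7 = (35 + 27)/7 = (⅐)*62 = 62/7 ≈ 8.8571)
(F + Q(12))*(-2*(-1) - 6) = (62/7 - 3)*(-2*(-1) - 6) = 41*(2 - 6)/7 = (41/7)*(-4) = -164/7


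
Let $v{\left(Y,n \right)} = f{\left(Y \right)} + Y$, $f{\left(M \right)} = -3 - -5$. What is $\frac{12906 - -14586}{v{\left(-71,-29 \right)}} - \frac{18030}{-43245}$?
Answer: $- \frac{26392166}{66309} \approx -398.02$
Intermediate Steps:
$f{\left(M \right)} = 2$ ($f{\left(M \right)} = -3 + 5 = 2$)
$v{\left(Y,n \right)} = 2 + Y$
$\frac{12906 - -14586}{v{\left(-71,-29 \right)}} - \frac{18030}{-43245} = \frac{12906 - -14586}{2 - 71} - \frac{18030}{-43245} = \frac{12906 + 14586}{-69} - - \frac{1202}{2883} = 27492 \left(- \frac{1}{69}\right) + \frac{1202}{2883} = - \frac{9164}{23} + \frac{1202}{2883} = - \frac{26392166}{66309}$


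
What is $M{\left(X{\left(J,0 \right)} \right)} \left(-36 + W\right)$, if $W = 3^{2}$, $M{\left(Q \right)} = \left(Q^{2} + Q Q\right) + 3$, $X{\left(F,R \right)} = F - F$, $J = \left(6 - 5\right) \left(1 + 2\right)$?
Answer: $-81$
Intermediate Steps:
$J = 3$ ($J = 1 \cdot 3 = 3$)
$X{\left(F,R \right)} = 0$
$M{\left(Q \right)} = 3 + 2 Q^{2}$ ($M{\left(Q \right)} = \left(Q^{2} + Q^{2}\right) + 3 = 2 Q^{2} + 3 = 3 + 2 Q^{2}$)
$W = 9$
$M{\left(X{\left(J,0 \right)} \right)} \left(-36 + W\right) = \left(3 + 2 \cdot 0^{2}\right) \left(-36 + 9\right) = \left(3 + 2 \cdot 0\right) \left(-27\right) = \left(3 + 0\right) \left(-27\right) = 3 \left(-27\right) = -81$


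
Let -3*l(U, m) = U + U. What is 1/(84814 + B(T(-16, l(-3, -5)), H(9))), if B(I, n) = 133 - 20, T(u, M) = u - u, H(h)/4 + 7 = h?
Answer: 1/84927 ≈ 1.1775e-5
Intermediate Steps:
l(U, m) = -2*U/3 (l(U, m) = -(U + U)/3 = -2*U/3)
H(h) = -28 + 4*h
T(u, M) = 0
B(I, n) = 113
1/(84814 + B(T(-16, l(-3, -5)), H(9))) = 1/(84814 + 113) = 1/84927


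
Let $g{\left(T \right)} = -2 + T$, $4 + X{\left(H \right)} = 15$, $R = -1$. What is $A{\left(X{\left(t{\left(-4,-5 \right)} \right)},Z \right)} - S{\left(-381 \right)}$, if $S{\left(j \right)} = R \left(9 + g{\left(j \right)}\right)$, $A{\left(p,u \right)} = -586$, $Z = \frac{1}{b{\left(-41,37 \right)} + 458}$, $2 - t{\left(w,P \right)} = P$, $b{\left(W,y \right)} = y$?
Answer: $-960$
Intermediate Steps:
$t{\left(w,P \right)} = 2 - P$
$X{\left(H \right)} = 11$ ($X{\left(H \right)} = -4 + 15 = 11$)
$Z = \frac{1}{495}$ ($Z = \frac{1}{37 + 458} = \frac{1}{495} \approx 0.0020202$)
$S{\left(j \right)} = -7 - j$ ($S{\left(j \right)} = - (9 + \left(-2 + j\right)) = - (7 + j) = -7 - j$)
$A{\left(X{\left(t{\left(-4,-5 \right)} \right)},Z \right)} - S{\left(-381 \right)} = -586 - \left(-7 - -381\right) = -586 - \left(-7 + 381\right) = -586 - 374 = -960$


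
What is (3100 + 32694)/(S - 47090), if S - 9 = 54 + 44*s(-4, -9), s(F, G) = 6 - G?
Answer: -35794/46367 ≈ -0.77197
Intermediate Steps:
S = 723 (S = 9 + (54 + 44*(6 - 1*(-9))) = 9 + (54 + 44*(6 + 9)) = 9 + (54 + 44*15) = 9 + (54 + 660) = 9 + 714 = 723)
(3100 + 32694)/(S - 47090) = (3100 + 32694)/(723 - 47090) = 35794/(-46367) = 35794*(-1/46367) = -35794/46367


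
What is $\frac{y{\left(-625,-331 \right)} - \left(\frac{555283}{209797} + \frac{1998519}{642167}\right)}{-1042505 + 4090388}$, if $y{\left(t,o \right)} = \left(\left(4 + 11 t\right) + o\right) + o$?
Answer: $- \frac{1015657108884671}{410625153590670417} \approx -0.0024734$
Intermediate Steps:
$y{\left(t,o \right)} = 4 + 2 o + 11 t$ ($y{\left(t,o \right)} = \left(4 + o + 11 t\right) + o = 4 + 2 o + 11 t$)
$\frac{y{\left(-625,-331 \right)} - \left(\frac{555283}{209797} + \frac{1998519}{642167}\right)}{-1042505 + 4090388} = \frac{\left(4 + 2 \left(-331\right) + 11 \left(-625\right)\right) - \left(\frac{555283}{209797} + \frac{1998519}{642167}\right)}{-1042505 + 4090388} = \frac{\left(4 - 662 - 6875\right) - \frac{775867708904}{134724710099}}{3047883} = \left(-7533 - \frac{775867708904}{134724710099}\right) \frac{1}{3047883} = \left(- \frac{1015657108884671}{134724710099}\right) \frac{1}{3047883} = - \frac{1015657108884671}{410625153590670417}$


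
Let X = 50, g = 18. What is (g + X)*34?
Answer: 2312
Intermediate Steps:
(g + X)*34 = (18 + 50)*34 = 68*34 = 2312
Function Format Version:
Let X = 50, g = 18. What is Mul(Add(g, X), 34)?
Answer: 2312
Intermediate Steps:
Mul(Add(g, X), 34) = Mul(Add(18, 50), 34) = Mul(68, 34) = 2312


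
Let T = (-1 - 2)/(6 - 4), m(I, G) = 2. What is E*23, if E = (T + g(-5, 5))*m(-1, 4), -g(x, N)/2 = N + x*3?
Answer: 851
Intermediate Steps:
g(x, N) = -6*x - 2*N (g(x, N) = -2*(N + x*3) = -2*(N + 3*x) = -6*x - 2*N)
T = -3/2 ≈ -1.5000
E = 37 (E = (-3/2 + (-6*(-5) - 2*5))*2 = (-3/2 + (30 - 10))*2 = (-3/2 + 20)*2 = (37/2)*2 = 37)
E*23 = 37*23 = 851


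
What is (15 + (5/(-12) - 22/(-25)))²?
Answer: 21520321/90000 ≈ 239.11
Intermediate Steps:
(15 + (5/(-12) - 22/(-25)))² = (15 + (5*(-1/12) - 22*(-1/25)))² = (15 + (-5/12 + 22/25))² = (15 + 139/300)² = (4639/300)² = 21520321/90000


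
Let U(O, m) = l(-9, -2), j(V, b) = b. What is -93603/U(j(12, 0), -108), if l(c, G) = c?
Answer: 31201/3 ≈ 10400.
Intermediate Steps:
U(O, m) = -9
-93603/U(j(12, 0), -108) = -93603/(-9) = -93603*(-1/9) = 31201/3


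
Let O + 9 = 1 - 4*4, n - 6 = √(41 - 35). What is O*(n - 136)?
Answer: 3120 - 24*√6 ≈ 3061.2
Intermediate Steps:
n = 6 + √6 (n = 6 + √(41 - 35) = 6 + √6 ≈ 8.4495)
O = -24 (O = -9 + (1 - 4*4) = -9 + (1 - 16) = -9 - 15 = -24)
O*(n - 136) = -24*((6 + √6) - 136) = -24*(-130 + √6) = 3120 - 24*√6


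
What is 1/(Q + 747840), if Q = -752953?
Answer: -1/5113 ≈ -0.00019558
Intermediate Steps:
1/(Q + 747840) = 1/(-752953 + 747840) = 1/(-5113) = -1/5113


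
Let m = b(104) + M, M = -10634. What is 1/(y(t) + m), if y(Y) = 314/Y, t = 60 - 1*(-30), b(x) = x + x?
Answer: -45/469013 ≈ -9.5946e-5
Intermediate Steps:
b(x) = 2*x
t = 90 (t = 60 + 30 = 90)
m = -10426 (m = 2*104 - 10634 = 208 - 10634 = -10426)
1/(y(t) + m) = 1/(314/90 - 10426) = 1/(314*(1/90) - 10426) = 1/(157/45 - 10426) = 1/(-469013/45) = -45/469013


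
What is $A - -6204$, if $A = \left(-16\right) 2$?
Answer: $6172$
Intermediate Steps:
$A = -32$
$A - -6204 = -32 - -6204 = -32 + 6204 = 6172$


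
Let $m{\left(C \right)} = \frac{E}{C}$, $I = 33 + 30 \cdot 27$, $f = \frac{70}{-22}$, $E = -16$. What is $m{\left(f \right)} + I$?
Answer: $\frac{29681}{35} \approx 848.03$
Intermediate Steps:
$f = - \frac{35}{11}$ ($f = 70 \left(- \frac{1}{22}\right) = - \frac{35}{11} \approx -3.1818$)
$I = 843$ ($I = 33 + 810 = 843$)
$m{\left(C \right)} = - \frac{16}{C}$
$m{\left(f \right)} + I = - \frac{16}{- \frac{35}{11}} + 843 = \left(-16\right) \left(- \frac{11}{35}\right) + 843 = \frac{176}{35} + 843 = \frac{29681}{35}$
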